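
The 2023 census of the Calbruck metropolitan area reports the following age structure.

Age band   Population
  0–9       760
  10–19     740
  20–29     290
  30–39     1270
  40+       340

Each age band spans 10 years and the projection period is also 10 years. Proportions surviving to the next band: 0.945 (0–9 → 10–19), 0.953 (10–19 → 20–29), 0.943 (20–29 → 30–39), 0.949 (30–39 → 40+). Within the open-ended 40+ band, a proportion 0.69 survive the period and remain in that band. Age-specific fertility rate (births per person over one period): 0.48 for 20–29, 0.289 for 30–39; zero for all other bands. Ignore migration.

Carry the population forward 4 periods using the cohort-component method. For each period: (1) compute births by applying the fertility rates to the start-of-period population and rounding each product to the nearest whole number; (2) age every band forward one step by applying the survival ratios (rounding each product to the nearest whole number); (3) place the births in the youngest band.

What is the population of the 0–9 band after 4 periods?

405

— Period 1 —
Births: 290 * 0.48 = 139 ; 1270 * 0.289 = 367 — total 506
10–19: 760 * 0.945 = 718
20–29: 740 * 0.953 = 705
30–39: 290 * 0.943 = 273
40+: 1270 * 0.949 + 340 * 0.69 = 1205 + 235 = 1440
End of period: [506, 718, 705, 273, 1440]
— Period 2 —
Births: 705 * 0.48 = 338 ; 273 * 0.289 = 79 — total 417
10–19: 506 * 0.945 = 478
20–29: 718 * 0.953 = 684
30–39: 705 * 0.943 = 665
40+: 273 * 0.949 + 1440 * 0.69 = 259 + 994 = 1253
End of period: [417, 478, 684, 665, 1253]
— Period 3 —
Births: 684 * 0.48 = 328 ; 665 * 0.289 = 192 — total 520
10–19: 417 * 0.945 = 394
20–29: 478 * 0.953 = 456
30–39: 684 * 0.943 = 645
40+: 665 * 0.949 + 1253 * 0.69 = 631 + 865 = 1496
End of period: [520, 394, 456, 645, 1496]
— Period 4 —
Births: 456 * 0.48 = 219 ; 645 * 0.289 = 186 — total 405
10–19: 520 * 0.945 = 491
20–29: 394 * 0.953 = 375
30–39: 456 * 0.943 = 430
40+: 645 * 0.949 + 1496 * 0.69 = 612 + 1032 = 1644
End of period: [405, 491, 375, 430, 1644]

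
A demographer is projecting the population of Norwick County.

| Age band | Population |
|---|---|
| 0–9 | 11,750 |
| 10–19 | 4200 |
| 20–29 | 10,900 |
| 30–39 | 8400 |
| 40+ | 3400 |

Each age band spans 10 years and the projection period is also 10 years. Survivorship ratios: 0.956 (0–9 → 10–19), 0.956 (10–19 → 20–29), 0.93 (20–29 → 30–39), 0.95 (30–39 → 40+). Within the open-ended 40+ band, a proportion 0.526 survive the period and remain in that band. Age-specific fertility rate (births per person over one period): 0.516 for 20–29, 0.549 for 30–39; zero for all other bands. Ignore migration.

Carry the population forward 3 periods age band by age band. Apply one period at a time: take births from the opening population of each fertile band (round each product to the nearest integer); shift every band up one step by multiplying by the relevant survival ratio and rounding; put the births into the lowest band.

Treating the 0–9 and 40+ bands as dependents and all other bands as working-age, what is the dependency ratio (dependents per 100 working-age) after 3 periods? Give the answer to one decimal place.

71.0

(Bands numbered youngest = 1 to oldest = 5.)
After projecting period 1:
Births: 10900 × 0.516 = 5624  |  8400 × 0.549 = 4612 → 10236
Band 2: 11750 × 0.956 = 11233
Band 3: 4200 × 0.956 = 4015
Band 4: 10900 × 0.93 = 10137
Band 5: 8400 × 0.95 + 3400 × 0.526 = 7980 + 1788 = 9768
Population now: 0–9=10236, 10–19=11233, 20–29=4015, 30–39=10137, 40+=9768
After projecting period 2:
Births: 4015 × 0.516 = 2072  |  10137 × 0.549 = 5565 → 7637
Band 2: 10236 × 0.956 = 9786
Band 3: 11233 × 0.956 = 10739
Band 4: 4015 × 0.93 = 3734
Band 5: 10137 × 0.95 + 9768 × 0.526 = 9630 + 5138 = 14768
Population now: 0–9=7637, 10–19=9786, 20–29=10739, 30–39=3734, 40+=14768
After projecting period 3:
Births: 10739 × 0.516 = 5541  |  3734 × 0.549 = 2050 → 7591
Band 2: 7637 × 0.956 = 7301
Band 3: 9786 × 0.956 = 9355
Band 4: 10739 × 0.93 = 9987
Band 5: 3734 × 0.95 + 14768 × 0.526 = 3547 + 7768 = 11315
Population now: 0–9=7591, 10–19=7301, 20–29=9355, 30–39=9987, 40+=11315
Dependents (band 0–9 + band 40+) = 7591 + 11315 = 18906; working-age = 26643; ratio = 18906/26643 × 100 = 71.0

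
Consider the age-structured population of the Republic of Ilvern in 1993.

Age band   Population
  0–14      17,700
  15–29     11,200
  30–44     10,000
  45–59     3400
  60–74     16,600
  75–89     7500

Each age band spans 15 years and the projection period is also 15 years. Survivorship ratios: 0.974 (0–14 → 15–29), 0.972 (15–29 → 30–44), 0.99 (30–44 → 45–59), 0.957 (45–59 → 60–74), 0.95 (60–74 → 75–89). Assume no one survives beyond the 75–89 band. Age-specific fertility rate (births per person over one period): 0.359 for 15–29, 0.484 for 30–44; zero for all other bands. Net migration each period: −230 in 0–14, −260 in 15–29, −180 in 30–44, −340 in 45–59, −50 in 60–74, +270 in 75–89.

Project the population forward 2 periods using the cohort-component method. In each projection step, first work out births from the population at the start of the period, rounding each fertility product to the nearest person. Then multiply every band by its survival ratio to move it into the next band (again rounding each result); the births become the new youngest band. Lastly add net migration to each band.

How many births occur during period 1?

8861

[period 1]
Births: 11200 * 0.359 = 4021, 10000 * 0.484 = 4840 — total 8861
15–29: 17700 * 0.974 = 17240
30–44: 11200 * 0.972 = 10886
45–59: 10000 * 0.99 = 9900
60–74: 3400 * 0.957 = 3254
75–89: 16600 * 0.95 = 15770
Net migration: 0–14 − 230 → 8631; 15–29 − 260 → 16980; 30–44 − 180 → 10706; 45–59 − 340 → 9560; 60–74 − 50 → 3204; 75–89 + 270 → 16040
End of period: [8631, 16980, 10706, 9560, 3204, 16040]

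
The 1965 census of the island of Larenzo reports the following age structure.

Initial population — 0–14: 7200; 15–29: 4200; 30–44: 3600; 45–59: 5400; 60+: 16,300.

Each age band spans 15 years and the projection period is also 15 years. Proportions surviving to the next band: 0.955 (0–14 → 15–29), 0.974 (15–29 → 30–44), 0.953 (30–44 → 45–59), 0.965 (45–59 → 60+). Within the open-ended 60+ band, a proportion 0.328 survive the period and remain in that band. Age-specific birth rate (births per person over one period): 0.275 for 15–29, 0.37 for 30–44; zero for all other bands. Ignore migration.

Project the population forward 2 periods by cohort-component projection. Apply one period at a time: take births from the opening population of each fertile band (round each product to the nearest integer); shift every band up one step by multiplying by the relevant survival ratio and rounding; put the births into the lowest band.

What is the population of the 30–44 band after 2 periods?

6697

Period 1.
Births: 4200 * 0.275 = 1155, 3600 * 0.37 = 1332 ⇒ total 2487
15–29: 7200 * 0.955 = 6876
30–44: 4200 * 0.974 = 4091
45–59: 3600 * 0.953 = 3431
60+: 5400 * 0.965 + 16300 * 0.328 = 5211 + 5346 = 10557
End of period: [2487, 6876, 4091, 3431, 10557]
Period 2.
Births: 6876 * 0.275 = 1891, 4091 * 0.37 = 1514 ⇒ total 3405
15–29: 2487 * 0.955 = 2375
30–44: 6876 * 0.974 = 6697
45–59: 4091 * 0.953 = 3899
60+: 3431 * 0.965 + 10557 * 0.328 = 3311 + 3463 = 6774
End of period: [3405, 2375, 6697, 3899, 6774]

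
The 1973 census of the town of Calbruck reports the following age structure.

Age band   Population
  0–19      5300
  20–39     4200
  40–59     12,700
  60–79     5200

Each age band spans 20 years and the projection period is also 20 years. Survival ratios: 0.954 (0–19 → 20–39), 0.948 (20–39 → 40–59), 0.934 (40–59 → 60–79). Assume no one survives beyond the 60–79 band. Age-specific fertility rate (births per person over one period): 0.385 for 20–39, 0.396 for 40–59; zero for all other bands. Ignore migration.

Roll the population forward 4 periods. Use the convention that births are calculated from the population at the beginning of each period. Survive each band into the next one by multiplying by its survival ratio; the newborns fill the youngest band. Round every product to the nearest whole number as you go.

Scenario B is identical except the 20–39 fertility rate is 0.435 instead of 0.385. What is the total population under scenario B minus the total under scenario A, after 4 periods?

1142

[period 1]
Births: 4200 × 0.385 = 1617 ; 12700 × 0.396 = 5029 → 6646
20–39: 5300 × 0.954 = 5056
40–59: 4200 × 0.948 = 3982
60–79: 12700 × 0.934 = 11862
Giving 6646 / 5056 / 3982 / 11862.
[period 2]
Births: 5056 × 0.385 = 1947 ; 3982 × 0.396 = 1577 → 3524
20–39: 6646 × 0.954 = 6340
40–59: 5056 × 0.948 = 4793
60–79: 3982 × 0.934 = 3719
Giving 3524 / 6340 / 4793 / 3719.
[period 3]
Births: 6340 × 0.385 = 2441 ; 4793 × 0.396 = 1898 → 4339
20–39: 3524 × 0.954 = 3362
40–59: 6340 × 0.948 = 6010
60–79: 4793 × 0.934 = 4477
Giving 4339 / 3362 / 6010 / 4477.
[period 4]
Births: 3362 × 0.385 = 1294 ; 6010 × 0.396 = 2380 → 3674
20–39: 4339 × 0.954 = 4139
40–59: 3362 × 0.948 = 3187
60–79: 6010 × 0.934 = 5613
Giving 3674 / 4139 / 3187 / 5613.
Scenario A total after 4 periods: 16613
Scenario B projection —
[period 1]
Births: 4200 × 0.435 = 1827 ; 12700 × 0.396 = 5029 → 6856
20–39: 5300 × 0.954 = 5056
40–59: 4200 × 0.948 = 3982
60–79: 12700 × 0.934 = 11862
Giving 6856 / 5056 / 3982 / 11862.
[period 2]
Births: 5056 × 0.435 = 2199 ; 3982 × 0.396 = 1577 → 3776
20–39: 6856 × 0.954 = 6541
40–59: 5056 × 0.948 = 4793
60–79: 3982 × 0.934 = 3719
Giving 3776 / 6541 / 4793 / 3719.
[period 3]
Births: 6541 × 0.435 = 2845 ; 4793 × 0.396 = 1898 → 4743
20–39: 3776 × 0.954 = 3602
40–59: 6541 × 0.948 = 6201
60–79: 4793 × 0.934 = 4477
Giving 4743 / 3602 / 6201 / 4477.
[period 4]
Births: 3602 × 0.435 = 1567 ; 6201 × 0.396 = 2456 → 4023
20–39: 4743 × 0.954 = 4525
40–59: 3602 × 0.948 = 3415
60–79: 6201 × 0.934 = 5792
Giving 4023 / 4525 / 3415 / 5792.
Scenario B total after 4 periods: 17755
Difference B − A = 17755 − 16613 = 1142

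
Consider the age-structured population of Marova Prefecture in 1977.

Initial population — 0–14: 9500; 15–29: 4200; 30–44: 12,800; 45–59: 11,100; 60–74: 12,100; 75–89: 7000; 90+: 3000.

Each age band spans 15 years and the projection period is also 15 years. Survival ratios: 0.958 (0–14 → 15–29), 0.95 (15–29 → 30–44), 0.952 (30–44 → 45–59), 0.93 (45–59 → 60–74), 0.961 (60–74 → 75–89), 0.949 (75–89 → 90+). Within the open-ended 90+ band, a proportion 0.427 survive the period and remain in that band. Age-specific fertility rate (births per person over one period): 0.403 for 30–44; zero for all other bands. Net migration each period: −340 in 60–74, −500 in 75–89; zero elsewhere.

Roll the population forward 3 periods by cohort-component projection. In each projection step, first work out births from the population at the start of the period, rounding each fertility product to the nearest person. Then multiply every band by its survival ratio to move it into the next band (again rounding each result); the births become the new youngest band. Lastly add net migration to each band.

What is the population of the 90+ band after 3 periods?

14584

Let group 1 be 0–14 through group 7 = 90+.
— Period 1 —
Births: 12800 × 0.403 = 5158
Group 2: 9500 × 0.958 = 9101
Group 3: 4200 × 0.95 = 3990
Group 4: 12800 × 0.952 = 12186
Group 5: 11100 × 0.93 = 10323
Group 6: 12100 × 0.961 = 11628
Group 7: 7000 × 0.949 + 3000 × 0.427 = 6643 + 1281 = 7924
Net migration: Group 5 − 340 → 9983; Group 6 − 500 → 11128
Population now: 0–14=5158, 15–29=9101, 30–44=3990, 45–59=12186, 60–74=9983, 75–89=11128, 90+=7924
— Period 2 —
Births: 3990 × 0.403 = 1608
Group 2: 5158 × 0.958 = 4941
Group 3: 9101 × 0.95 = 8646
Group 4: 3990 × 0.952 = 3798
Group 5: 12186 × 0.93 = 11333
Group 6: 9983 × 0.961 = 9594
Group 7: 11128 × 0.949 + 7924 × 0.427 = 10560 + 3384 = 13944
Net migration: Group 5 − 340 → 10993; Group 6 − 500 → 9094
Population now: 0–14=1608, 15–29=4941, 30–44=8646, 45–59=3798, 60–74=10993, 75–89=9094, 90+=13944
— Period 3 —
Births: 8646 × 0.403 = 3484
Group 2: 1608 × 0.958 = 1540
Group 3: 4941 × 0.95 = 4694
Group 4: 8646 × 0.952 = 8231
Group 5: 3798 × 0.93 = 3532
Group 6: 10993 × 0.961 = 10564
Group 7: 9094 × 0.949 + 13944 × 0.427 = 8630 + 5954 = 14584
Net migration: Group 5 − 340 → 3192; Group 6 − 500 → 10064
Population now: 0–14=3484, 15–29=1540, 30–44=4694, 45–59=8231, 60–74=3192, 75–89=10064, 90+=14584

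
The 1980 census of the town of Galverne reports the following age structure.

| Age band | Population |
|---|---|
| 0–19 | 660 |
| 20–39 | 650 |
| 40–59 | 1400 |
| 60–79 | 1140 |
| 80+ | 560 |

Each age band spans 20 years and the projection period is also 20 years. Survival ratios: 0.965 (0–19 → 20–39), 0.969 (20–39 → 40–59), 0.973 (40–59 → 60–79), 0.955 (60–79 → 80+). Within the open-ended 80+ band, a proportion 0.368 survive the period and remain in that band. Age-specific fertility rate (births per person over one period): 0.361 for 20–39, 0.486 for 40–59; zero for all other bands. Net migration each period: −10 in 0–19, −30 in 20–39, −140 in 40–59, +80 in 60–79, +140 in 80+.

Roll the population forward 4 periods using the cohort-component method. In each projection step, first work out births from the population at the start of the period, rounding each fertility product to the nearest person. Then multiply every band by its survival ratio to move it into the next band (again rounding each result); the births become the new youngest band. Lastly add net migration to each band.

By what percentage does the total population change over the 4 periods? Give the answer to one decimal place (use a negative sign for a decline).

(Bands numbered youngest = 1 to oldest = 5.)
Period 1:
Births: 650 × 0.361 = 235  |  1400 × 0.486 = 680 → 915
Band 2: 660 × 0.965 = 637
Band 3: 650 × 0.969 = 630
Band 4: 1400 × 0.973 = 1362
Band 5: 1140 × 0.955 + 560 × 0.368 = 1089 + 206 = 1295
Net migration: Band 1 − 10 → 905; Band 2 − 30 → 607; Band 3 − 140 → 490; Band 4 + 80 → 1442; Band 5 + 140 → 1435
Population now: 0–19=905, 20–39=607, 40–59=490, 60–79=1442, 80+=1435
Period 2:
Births: 607 × 0.361 = 219  |  490 × 0.486 = 238 → 457
Band 2: 905 × 0.965 = 873
Band 3: 607 × 0.969 = 588
Band 4: 490 × 0.973 = 477
Band 5: 1442 × 0.955 + 1435 × 0.368 = 1377 + 528 = 1905
Net migration: Band 1 − 10 → 447; Band 2 − 30 → 843; Band 3 − 140 → 448; Band 4 + 80 → 557; Band 5 + 140 → 2045
Population now: 0–19=447, 20–39=843, 40–59=448, 60–79=557, 80+=2045
Period 3:
Births: 843 × 0.361 = 304  |  448 × 0.486 = 218 → 522
Band 2: 447 × 0.965 = 431
Band 3: 843 × 0.969 = 817
Band 4: 448 × 0.973 = 436
Band 5: 557 × 0.955 + 2045 × 0.368 = 532 + 753 = 1285
Net migration: Band 1 − 10 → 512; Band 2 − 30 → 401; Band 3 − 140 → 677; Band 4 + 80 → 516; Band 5 + 140 → 1425
Population now: 0–19=512, 20–39=401, 40–59=677, 60–79=516, 80+=1425
Period 4:
Births: 401 × 0.361 = 145  |  677 × 0.486 = 329 → 474
Band 2: 512 × 0.965 = 494
Band 3: 401 × 0.969 = 389
Band 4: 677 × 0.973 = 659
Band 5: 516 × 0.955 + 1425 × 0.368 = 493 + 524 = 1017
Net migration: Band 1 − 10 → 464; Band 2 − 30 → 464; Band 3 − 140 → 249; Band 4 + 80 → 739; Band 5 + 140 → 1157
Population now: 0–19=464, 20–39=464, 40–59=249, 60–79=739, 80+=1157
Total: 4410 → 3073; change = -1337; percentage change = -30.3%

-30.3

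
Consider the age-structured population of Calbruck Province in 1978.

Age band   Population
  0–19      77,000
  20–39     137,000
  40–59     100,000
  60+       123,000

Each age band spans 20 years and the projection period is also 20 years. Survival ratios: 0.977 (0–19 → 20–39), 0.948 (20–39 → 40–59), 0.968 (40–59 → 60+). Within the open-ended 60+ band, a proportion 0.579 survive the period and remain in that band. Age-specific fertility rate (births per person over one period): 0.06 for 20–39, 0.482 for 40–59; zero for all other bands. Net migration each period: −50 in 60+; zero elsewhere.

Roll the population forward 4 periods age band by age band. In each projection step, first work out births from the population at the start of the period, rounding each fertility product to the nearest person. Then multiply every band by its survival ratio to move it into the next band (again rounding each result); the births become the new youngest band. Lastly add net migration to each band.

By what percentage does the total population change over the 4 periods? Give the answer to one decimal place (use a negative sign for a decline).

Numbering the bands 1..4 from youngest to oldest:
— Period 1 —
Births: 137000 × 0.06 = 8220  |  100000 × 0.482 = 48200 → total 56420
Band 2: 77000 × 0.977 = 75229
Band 3: 137000 × 0.948 = 129876
Band 4: 100000 × 0.968 + 123000 × 0.579 = 96800 + 71217 = 168017
Net migration: Band 4 − 50 → 167967
End of period: [56420, 75229, 129876, 167967]
— Period 2 —
Births: 75229 × 0.06 = 4514  |  129876 × 0.482 = 62600 → total 67114
Band 2: 56420 × 0.977 = 55122
Band 3: 75229 × 0.948 = 71317
Band 4: 129876 × 0.968 + 167967 × 0.579 = 125720 + 97253 = 222973
Net migration: Band 4 − 50 → 222923
End of period: [67114, 55122, 71317, 222923]
— Period 3 —
Births: 55122 × 0.06 = 3307  |  71317 × 0.482 = 34375 → total 37682
Band 2: 67114 × 0.977 = 65570
Band 3: 55122 × 0.948 = 52256
Band 4: 71317 × 0.968 + 222923 × 0.579 = 69035 + 129072 = 198107
Net migration: Band 4 − 50 → 198057
End of period: [37682, 65570, 52256, 198057]
— Period 4 —
Births: 65570 × 0.06 = 3934  |  52256 × 0.482 = 25187 → total 29121
Band 2: 37682 × 0.977 = 36815
Band 3: 65570 × 0.948 = 62160
Band 4: 52256 × 0.968 + 198057 × 0.579 = 50584 + 114675 = 165259
Net migration: Band 4 − 50 → 165209
End of period: [29121, 36815, 62160, 165209]
Total: 437000 → 293305; change = -143695; percentage change = -32.9%

-32.9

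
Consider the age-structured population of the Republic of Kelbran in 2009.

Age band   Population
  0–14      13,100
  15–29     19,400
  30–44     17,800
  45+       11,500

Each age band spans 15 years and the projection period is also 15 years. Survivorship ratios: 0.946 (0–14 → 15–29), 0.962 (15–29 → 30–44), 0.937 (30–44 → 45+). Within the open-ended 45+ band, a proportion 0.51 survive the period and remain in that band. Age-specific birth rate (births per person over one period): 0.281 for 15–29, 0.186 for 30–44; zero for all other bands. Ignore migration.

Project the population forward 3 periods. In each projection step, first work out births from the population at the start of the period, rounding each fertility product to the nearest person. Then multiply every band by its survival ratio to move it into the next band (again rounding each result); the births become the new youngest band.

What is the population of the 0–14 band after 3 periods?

4546

Let band 1 be 0–14 through band 4 = 45+.
[period 1]
Births: 19400 × 0.281 = 5451  |  17800 × 0.186 = 3311 → 8762
Band 2: 13100 × 0.946 = 12393
Band 3: 19400 × 0.962 = 18663
Band 4: 17800 × 0.937 + 11500 × 0.51 = 16679 + 5865 = 22544
Population now: 0–14=8762, 15–29=12393, 30–44=18663, 45+=22544
[period 2]
Births: 12393 × 0.281 = 3482  |  18663 × 0.186 = 3471 → 6953
Band 2: 8762 × 0.946 = 8289
Band 3: 12393 × 0.962 = 11922
Band 4: 18663 × 0.937 + 22544 × 0.51 = 17487 + 11497 = 28984
Population now: 0–14=6953, 15–29=8289, 30–44=11922, 45+=28984
[period 3]
Births: 8289 × 0.281 = 2329  |  11922 × 0.186 = 2217 → 4546
Band 2: 6953 × 0.946 = 6578
Band 3: 8289 × 0.962 = 7974
Band 4: 11922 × 0.937 + 28984 × 0.51 = 11171 + 14782 = 25953
Population now: 0–14=4546, 15–29=6578, 30–44=7974, 45+=25953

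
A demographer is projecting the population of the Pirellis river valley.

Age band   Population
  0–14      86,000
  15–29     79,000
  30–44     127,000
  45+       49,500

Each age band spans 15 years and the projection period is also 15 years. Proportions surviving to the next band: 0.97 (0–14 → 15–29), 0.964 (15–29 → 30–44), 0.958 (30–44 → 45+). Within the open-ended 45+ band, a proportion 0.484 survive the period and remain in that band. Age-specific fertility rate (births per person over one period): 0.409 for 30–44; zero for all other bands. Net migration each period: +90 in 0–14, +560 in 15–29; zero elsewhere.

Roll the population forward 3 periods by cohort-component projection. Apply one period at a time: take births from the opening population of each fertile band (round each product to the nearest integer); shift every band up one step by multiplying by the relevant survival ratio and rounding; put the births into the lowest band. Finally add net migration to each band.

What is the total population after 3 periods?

(Groups numbered youngest = 1 to oldest = 4.)
Period 1:
Births: 127000 × 0.409 = 51943
Group 2: 86000 × 0.97 = 83420
Group 3: 79000 × 0.964 = 76156
Group 4: 127000 × 0.958 + 49500 × 0.484 = 121666 + 23958 = 145624
Net migration: Group 1 + 90 → 52033; Group 2 + 560 → 83980
End of period: [52033, 83980, 76156, 145624]
Period 2:
Births: 76156 × 0.409 = 31148
Group 2: 52033 × 0.97 = 50472
Group 3: 83980 × 0.964 = 80957
Group 4: 76156 × 0.958 + 145624 × 0.484 = 72957 + 70482 = 143439
Net migration: Group 1 + 90 → 31238; Group 2 + 560 → 51032
End of period: [31238, 51032, 80957, 143439]
Period 3:
Births: 80957 × 0.409 = 33111
Group 2: 31238 × 0.97 = 30301
Group 3: 51032 × 0.964 = 49195
Group 4: 80957 × 0.958 + 143439 × 0.484 = 77557 + 69424 = 146981
Net migration: Group 1 + 90 → 33201; Group 2 + 560 → 30861
End of period: [33201, 30861, 49195, 146981]
Total after period 3: 33201 + 30861 + 49195 + 146981 = 260238

260238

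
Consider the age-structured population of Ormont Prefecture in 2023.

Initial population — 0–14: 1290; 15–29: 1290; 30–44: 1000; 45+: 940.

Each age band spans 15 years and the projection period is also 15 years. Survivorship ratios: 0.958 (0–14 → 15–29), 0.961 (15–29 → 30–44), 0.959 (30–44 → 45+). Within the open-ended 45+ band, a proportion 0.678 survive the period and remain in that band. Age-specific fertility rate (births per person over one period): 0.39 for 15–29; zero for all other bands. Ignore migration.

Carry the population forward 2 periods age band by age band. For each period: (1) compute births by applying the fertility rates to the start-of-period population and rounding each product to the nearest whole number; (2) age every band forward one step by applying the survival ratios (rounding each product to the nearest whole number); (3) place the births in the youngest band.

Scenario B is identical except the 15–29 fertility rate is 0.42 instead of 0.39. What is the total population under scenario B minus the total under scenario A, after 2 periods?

74

— Period 1 —
Births: 1290 × 0.39 = 503
15–29: 1290 × 0.958 = 1236
30–44: 1290 × 0.961 = 1240
45+: 1000 × 0.959 + 940 × 0.678 = 959 + 637 = 1596
→ [503, 1236, 1240, 1596]
— Period 2 —
Births: 1236 × 0.39 = 482
15–29: 503 × 0.958 = 482
30–44: 1236 × 0.961 = 1188
45+: 1240 × 0.959 + 1596 × 0.678 = 1189 + 1082 = 2271
→ [482, 482, 1188, 2271]
Scenario A total after 2 periods: 4423
Scenario B projection —
— Period 1 —
Births: 1290 × 0.42 = 542
15–29: 1290 × 0.958 = 1236
30–44: 1290 × 0.961 = 1240
45+: 1000 × 0.959 + 940 × 0.678 = 959 + 637 = 1596
→ [542, 1236, 1240, 1596]
— Period 2 —
Births: 1236 × 0.42 = 519
15–29: 542 × 0.958 = 519
30–44: 1236 × 0.961 = 1188
45+: 1240 × 0.959 + 1596 × 0.678 = 1189 + 1082 = 2271
→ [519, 519, 1188, 2271]
Scenario B total after 2 periods: 4497
Difference B − A = 4497 − 4423 = 74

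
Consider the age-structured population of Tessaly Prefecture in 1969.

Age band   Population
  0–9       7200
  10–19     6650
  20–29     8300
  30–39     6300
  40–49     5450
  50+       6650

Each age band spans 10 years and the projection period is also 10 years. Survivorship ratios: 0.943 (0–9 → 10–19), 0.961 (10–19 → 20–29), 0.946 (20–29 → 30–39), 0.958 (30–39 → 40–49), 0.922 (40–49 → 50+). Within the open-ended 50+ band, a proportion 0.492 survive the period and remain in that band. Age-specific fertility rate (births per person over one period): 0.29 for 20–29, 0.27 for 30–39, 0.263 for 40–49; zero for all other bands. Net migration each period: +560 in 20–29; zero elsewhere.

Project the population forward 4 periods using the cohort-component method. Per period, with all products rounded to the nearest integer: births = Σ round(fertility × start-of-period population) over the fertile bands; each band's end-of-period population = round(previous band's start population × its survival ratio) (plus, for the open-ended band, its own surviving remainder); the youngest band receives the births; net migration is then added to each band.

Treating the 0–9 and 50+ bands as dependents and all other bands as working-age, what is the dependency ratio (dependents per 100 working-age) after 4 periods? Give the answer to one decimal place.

72.6

After projecting period 1:
Births: 8300 × 0.29 = 2407, 6300 × 0.27 = 1701, 5450 × 0.263 = 1433 — total 5541
10–19: 7200 × 0.943 = 6790
20–29: 6650 × 0.961 = 6391
30–39: 8300 × 0.946 = 7852
40–49: 6300 × 0.958 = 6035
50+: 5450 × 0.922 + 6650 × 0.492 = 5025 + 3272 = 8297
Net migration: 20–29 + 560 → 6951
Population now: 0–9=5541, 10–19=6790, 20–29=6951, 30–39=7852, 40–49=6035, 50+=8297
After projecting period 2:
Births: 6951 × 0.29 = 2016, 7852 × 0.27 = 2120, 6035 × 0.263 = 1587 — total 5723
10–19: 5541 × 0.943 = 5225
20–29: 6790 × 0.961 = 6525
30–39: 6951 × 0.946 = 6576
40–49: 7852 × 0.958 = 7522
50+: 6035 × 0.922 + 8297 × 0.492 = 5564 + 4082 = 9646
Net migration: 20–29 + 560 → 7085
Population now: 0–9=5723, 10–19=5225, 20–29=7085, 30–39=6576, 40–49=7522, 50+=9646
After projecting period 3:
Births: 7085 × 0.29 = 2055, 6576 × 0.27 = 1776, 7522 × 0.263 = 1978 — total 5809
10–19: 5723 × 0.943 = 5397
20–29: 5225 × 0.961 = 5021
30–39: 7085 × 0.946 = 6702
40–49: 6576 × 0.958 = 6300
50+: 7522 × 0.922 + 9646 × 0.492 = 6935 + 4746 = 11681
Net migration: 20–29 + 560 → 5581
Population now: 0–9=5809, 10–19=5397, 20–29=5581, 30–39=6702, 40–49=6300, 50+=11681
After projecting period 4:
Births: 5581 × 0.29 = 1618, 6702 × 0.27 = 1810, 6300 × 0.263 = 1657 — total 5085
10–19: 5809 × 0.943 = 5478
20–29: 5397 × 0.961 = 5187
30–39: 5581 × 0.946 = 5280
40–49: 6702 × 0.958 = 6421
50+: 6300 × 0.922 + 11681 × 0.492 = 5809 + 5747 = 11556
Net migration: 20–29 + 560 → 5747
Population now: 0–9=5085, 10–19=5478, 20–29=5747, 30–39=5280, 40–49=6421, 50+=11556
Dependents (band 0–9 + band 50+) = 5085 + 11556 = 16641; working-age = 22926; ratio = 16641/22926 × 100 = 72.6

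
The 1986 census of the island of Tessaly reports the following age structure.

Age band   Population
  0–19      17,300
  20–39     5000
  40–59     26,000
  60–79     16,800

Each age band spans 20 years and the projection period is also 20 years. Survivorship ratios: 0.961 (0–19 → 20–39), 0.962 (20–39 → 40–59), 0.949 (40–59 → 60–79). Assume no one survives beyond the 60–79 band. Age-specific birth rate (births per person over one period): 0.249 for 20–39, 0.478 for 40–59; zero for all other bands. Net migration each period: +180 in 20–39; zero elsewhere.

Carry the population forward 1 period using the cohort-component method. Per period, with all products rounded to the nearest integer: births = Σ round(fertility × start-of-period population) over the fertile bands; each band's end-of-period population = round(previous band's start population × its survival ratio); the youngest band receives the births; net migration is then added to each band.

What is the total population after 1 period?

Call the groups 1 to 4, youngest first.
— Period 1 —
Births: 5000 × 0.249 = 1245 ; 26000 × 0.478 = 12428 — total 13673
Group 2: 17300 × 0.961 = 16625
Group 3: 5000 × 0.962 = 4810
Group 4: 26000 × 0.949 = 24674
Net migration: Group 2 + 180 → 16805
Population now: 0–19=13673, 20–39=16805, 40–59=4810, 60–79=24674
Total after period 1: 13673 + 16805 + 4810 + 24674 = 59962

59962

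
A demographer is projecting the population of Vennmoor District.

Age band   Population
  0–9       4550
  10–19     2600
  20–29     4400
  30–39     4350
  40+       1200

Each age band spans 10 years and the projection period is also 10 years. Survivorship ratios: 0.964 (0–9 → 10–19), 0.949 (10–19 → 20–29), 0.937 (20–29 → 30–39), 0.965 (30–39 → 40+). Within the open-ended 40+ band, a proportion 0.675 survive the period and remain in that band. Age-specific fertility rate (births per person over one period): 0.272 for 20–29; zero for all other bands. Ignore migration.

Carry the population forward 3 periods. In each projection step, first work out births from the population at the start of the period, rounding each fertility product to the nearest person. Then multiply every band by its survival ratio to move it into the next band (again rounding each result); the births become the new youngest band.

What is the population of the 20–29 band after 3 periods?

Period 1:
Births: 4400 × 0.272 = 1197
10–19: 4550 × 0.964 = 4386
20–29: 2600 × 0.949 = 2467
30–39: 4400 × 0.937 = 4123
40+: 4350 × 0.965 + 1200 × 0.675 = 4198 + 810 = 5008
→ [1197, 4386, 2467, 4123, 5008]
Period 2:
Births: 2467 × 0.272 = 671
10–19: 1197 × 0.964 = 1154
20–29: 4386 × 0.949 = 4162
30–39: 2467 × 0.937 = 2312
40+: 4123 × 0.965 + 5008 × 0.675 = 3979 + 3380 = 7359
→ [671, 1154, 4162, 2312, 7359]
Period 3:
Births: 4162 × 0.272 = 1132
10–19: 671 × 0.964 = 647
20–29: 1154 × 0.949 = 1095
30–39: 4162 × 0.937 = 3900
40+: 2312 × 0.965 + 7359 × 0.675 = 2231 + 4967 = 7198
→ [1132, 647, 1095, 3900, 7198]

1095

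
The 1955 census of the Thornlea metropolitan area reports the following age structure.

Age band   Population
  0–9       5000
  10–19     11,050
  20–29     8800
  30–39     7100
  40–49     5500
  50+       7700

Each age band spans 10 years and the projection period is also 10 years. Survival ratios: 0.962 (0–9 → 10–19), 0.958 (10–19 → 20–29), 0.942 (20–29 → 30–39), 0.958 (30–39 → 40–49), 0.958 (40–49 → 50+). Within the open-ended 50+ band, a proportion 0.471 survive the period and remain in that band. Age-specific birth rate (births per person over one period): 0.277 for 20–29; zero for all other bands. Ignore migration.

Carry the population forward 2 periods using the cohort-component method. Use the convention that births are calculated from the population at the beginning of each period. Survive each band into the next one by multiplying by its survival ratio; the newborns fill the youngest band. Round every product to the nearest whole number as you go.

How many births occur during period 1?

Period 1:
Births: 8800 * 0.277 = 2438
10–19: 5000 * 0.962 = 4810
20–29: 11050 * 0.958 = 10586
30–39: 8800 * 0.942 = 8290
40–49: 7100 * 0.958 = 6802
50+: 5500 * 0.958 + 7700 * 0.471 = 5269 + 3627 = 8896
Giving 2438 / 4810 / 10586 / 8290 / 6802 / 8896.

2438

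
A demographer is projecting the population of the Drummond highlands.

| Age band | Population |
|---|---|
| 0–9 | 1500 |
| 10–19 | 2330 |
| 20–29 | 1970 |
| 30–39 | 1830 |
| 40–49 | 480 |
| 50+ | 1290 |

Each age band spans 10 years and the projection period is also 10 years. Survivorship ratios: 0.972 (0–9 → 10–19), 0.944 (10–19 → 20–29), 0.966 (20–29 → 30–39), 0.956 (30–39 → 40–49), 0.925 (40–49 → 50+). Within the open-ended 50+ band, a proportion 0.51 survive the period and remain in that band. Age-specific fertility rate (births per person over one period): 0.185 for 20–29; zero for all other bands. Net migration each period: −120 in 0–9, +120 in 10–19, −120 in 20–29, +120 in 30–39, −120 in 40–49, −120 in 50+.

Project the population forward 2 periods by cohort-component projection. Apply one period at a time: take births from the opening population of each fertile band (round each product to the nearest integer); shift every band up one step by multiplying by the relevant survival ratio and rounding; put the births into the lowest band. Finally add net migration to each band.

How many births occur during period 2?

Call the bands 1 to 6, youngest first.
Period 1.
Births: 1970 × 0.185 = 364
Band 2: 1500 × 0.972 = 1458
Band 3: 2330 × 0.944 = 2200
Band 4: 1970 × 0.966 = 1903
Band 5: 1830 × 0.956 = 1749
Band 6: 480 × 0.925 + 1290 × 0.51 = 444 + 658 = 1102
Net migration: Band 1 − 120 → 244; Band 2 + 120 → 1578; Band 3 − 120 → 2080; Band 4 + 120 → 2023; Band 5 − 120 → 1629; Band 6 − 120 → 982
→ [244, 1578, 2080, 2023, 1629, 982]
Period 2.
Births: 2080 × 0.185 = 385
Band 2: 244 × 0.972 = 237
Band 3: 1578 × 0.944 = 1490
Band 4: 2080 × 0.966 = 2009
Band 5: 2023 × 0.956 = 1934
Band 6: 1629 × 0.925 + 982 × 0.51 = 1507 + 501 = 2008
Net migration: Band 1 − 120 → 265; Band 2 + 120 → 357; Band 3 − 120 → 1370; Band 4 + 120 → 2129; Band 5 − 120 → 1814; Band 6 − 120 → 1888
→ [265, 357, 1370, 2129, 1814, 1888]

385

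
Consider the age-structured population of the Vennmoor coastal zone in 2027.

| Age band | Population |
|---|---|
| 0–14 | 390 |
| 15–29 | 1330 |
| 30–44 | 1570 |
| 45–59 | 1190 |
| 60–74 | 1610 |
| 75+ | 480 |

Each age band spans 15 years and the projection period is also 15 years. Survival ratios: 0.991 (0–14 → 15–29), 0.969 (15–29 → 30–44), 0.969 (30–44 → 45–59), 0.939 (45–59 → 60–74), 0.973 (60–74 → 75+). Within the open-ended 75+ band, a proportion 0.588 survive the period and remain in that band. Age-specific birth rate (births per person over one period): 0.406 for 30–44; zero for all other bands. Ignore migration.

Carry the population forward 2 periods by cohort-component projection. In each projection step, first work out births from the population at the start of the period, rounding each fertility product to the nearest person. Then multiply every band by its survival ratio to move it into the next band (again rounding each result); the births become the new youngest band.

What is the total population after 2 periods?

After projecting period 1:
Births: 1570 × 0.406 = 637
15–29: 390 × 0.991 = 386
30–44: 1330 × 0.969 = 1289
45–59: 1570 × 0.969 = 1521
60–74: 1190 × 0.939 = 1117
75+: 1610 × 0.973 + 480 × 0.588 = 1567 + 282 = 1849
End of period: [637, 386, 1289, 1521, 1117, 1849]
After projecting period 2:
Births: 1289 × 0.406 = 523
15–29: 637 × 0.991 = 631
30–44: 386 × 0.969 = 374
45–59: 1289 × 0.969 = 1249
60–74: 1521 × 0.939 = 1428
75+: 1117 × 0.973 + 1849 × 0.588 = 1087 + 1087 = 2174
End of period: [523, 631, 374, 1249, 1428, 2174]
Total after period 2: 523 + 631 + 374 + 1249 + 1428 + 2174 = 6379

6379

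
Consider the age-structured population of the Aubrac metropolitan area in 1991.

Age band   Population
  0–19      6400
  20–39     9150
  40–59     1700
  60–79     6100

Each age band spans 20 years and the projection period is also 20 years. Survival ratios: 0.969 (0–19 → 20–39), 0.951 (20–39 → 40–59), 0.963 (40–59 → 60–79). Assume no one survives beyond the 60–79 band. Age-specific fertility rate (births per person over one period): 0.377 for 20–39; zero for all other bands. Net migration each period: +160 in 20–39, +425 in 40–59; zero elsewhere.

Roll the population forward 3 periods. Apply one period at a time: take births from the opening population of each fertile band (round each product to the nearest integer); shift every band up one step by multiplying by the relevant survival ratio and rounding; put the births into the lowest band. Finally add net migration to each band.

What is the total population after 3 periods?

13796

Numbering the bands 1..4 from youngest to oldest:
Period 1.
Births: 9150 × 0.377 = 3450
Band 2: 6400 × 0.969 = 6202
Band 3: 9150 × 0.951 = 8702
Band 4: 1700 × 0.963 = 1637
Net migration: Band 2 + 160 → 6362; Band 3 + 425 → 9127
Giving 3450 / 6362 / 9127 / 1637.
Period 2.
Births: 6362 × 0.377 = 2398
Band 2: 3450 × 0.969 = 3343
Band 3: 6362 × 0.951 = 6050
Band 4: 9127 × 0.963 = 8789
Net migration: Band 2 + 160 → 3503; Band 3 + 425 → 6475
Giving 2398 / 3503 / 6475 / 8789.
Period 3.
Births: 3503 × 0.377 = 1321
Band 2: 2398 × 0.969 = 2324
Band 3: 3503 × 0.951 = 3331
Band 4: 6475 × 0.963 = 6235
Net migration: Band 2 + 160 → 2484; Band 3 + 425 → 3756
Giving 1321 / 2484 / 3756 / 6235.
Total after period 3: 1321 + 2484 + 3756 + 6235 = 13796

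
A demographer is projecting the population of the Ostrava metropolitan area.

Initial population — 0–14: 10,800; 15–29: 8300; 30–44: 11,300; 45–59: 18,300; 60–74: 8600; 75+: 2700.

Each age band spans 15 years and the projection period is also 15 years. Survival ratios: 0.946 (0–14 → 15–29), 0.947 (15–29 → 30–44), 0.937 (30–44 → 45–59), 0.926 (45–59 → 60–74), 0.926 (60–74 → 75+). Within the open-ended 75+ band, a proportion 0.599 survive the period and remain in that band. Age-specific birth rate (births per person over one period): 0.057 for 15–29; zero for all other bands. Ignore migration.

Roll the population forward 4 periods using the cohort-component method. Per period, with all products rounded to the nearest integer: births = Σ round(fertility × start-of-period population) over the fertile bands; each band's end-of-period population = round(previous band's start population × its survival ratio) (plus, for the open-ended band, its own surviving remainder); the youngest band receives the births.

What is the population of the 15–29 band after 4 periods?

(Groups numbered youngest = 1 to oldest = 6.)
— Period 1 —
Births: 8300 × 0.057 = 473
Group 2: 10800 × 0.946 = 10217
Group 3: 8300 × 0.947 = 7860
Group 4: 11300 × 0.937 = 10588
Group 5: 18300 × 0.926 = 16946
Group 6: 8600 × 0.926 + 2700 × 0.599 = 7964 + 1617 = 9581
Giving 473 / 10217 / 7860 / 10588 / 16946 / 9581.
— Period 2 —
Births: 10217 × 0.057 = 582
Group 2: 473 × 0.946 = 447
Group 3: 10217 × 0.947 = 9675
Group 4: 7860 × 0.937 = 7365
Group 5: 10588 × 0.926 = 9804
Group 6: 16946 × 0.926 + 9581 × 0.599 = 15692 + 5739 = 21431
Giving 582 / 447 / 9675 / 7365 / 9804 / 21431.
— Period 3 —
Births: 447 × 0.057 = 25
Group 2: 582 × 0.946 = 551
Group 3: 447 × 0.947 = 423
Group 4: 9675 × 0.937 = 9065
Group 5: 7365 × 0.926 = 6820
Group 6: 9804 × 0.926 + 21431 × 0.599 = 9079 + 12837 = 21916
Giving 25 / 551 / 423 / 9065 / 6820 / 21916.
— Period 4 —
Births: 551 × 0.057 = 31
Group 2: 25 × 0.946 = 24
Group 3: 551 × 0.947 = 522
Group 4: 423 × 0.937 = 396
Group 5: 9065 × 0.926 = 8394
Group 6: 6820 × 0.926 + 21916 × 0.599 = 6315 + 13128 = 19443
Giving 31 / 24 / 522 / 396 / 8394 / 19443.

24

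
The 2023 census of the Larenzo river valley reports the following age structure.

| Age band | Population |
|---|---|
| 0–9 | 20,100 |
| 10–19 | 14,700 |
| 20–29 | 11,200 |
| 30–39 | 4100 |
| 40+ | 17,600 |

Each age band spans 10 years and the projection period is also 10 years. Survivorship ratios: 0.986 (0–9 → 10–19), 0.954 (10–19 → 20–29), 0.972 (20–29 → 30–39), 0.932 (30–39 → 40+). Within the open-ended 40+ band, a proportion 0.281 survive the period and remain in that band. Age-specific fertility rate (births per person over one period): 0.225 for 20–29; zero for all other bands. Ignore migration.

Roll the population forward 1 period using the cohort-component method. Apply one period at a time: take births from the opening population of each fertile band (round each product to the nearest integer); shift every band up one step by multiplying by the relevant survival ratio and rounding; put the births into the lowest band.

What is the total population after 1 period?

— Period 1 —
Births: 11200 × 0.225 = 2520
10–19: 20100 × 0.986 = 19819
20–29: 14700 × 0.954 = 14024
30–39: 11200 × 0.972 = 10886
40+: 4100 × 0.932 + 17600 × 0.281 = 3821 + 4946 = 8767
→ [2520, 19819, 14024, 10886, 8767]
Total after period 1: 2520 + 19819 + 14024 + 10886 + 8767 = 56016

56016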